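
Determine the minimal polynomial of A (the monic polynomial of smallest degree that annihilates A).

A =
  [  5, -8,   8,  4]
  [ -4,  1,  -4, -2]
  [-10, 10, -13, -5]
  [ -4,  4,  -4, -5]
x^2 + 6*x + 9

The characteristic polynomial is χ_A(x) = (x + 3)^4, so the eigenvalues are known. The minimal polynomial is
  m_A(x) = Π_λ (x − λ)^{k_λ}
where k_λ is the size of the *largest* Jordan block for λ (equivalently, the smallest k with (A − λI)^k v = 0 for every generalised eigenvector v of λ).

  λ = -3: largest Jordan block has size 2, contributing (x + 3)^2

So m_A(x) = (x + 3)^2 = x^2 + 6*x + 9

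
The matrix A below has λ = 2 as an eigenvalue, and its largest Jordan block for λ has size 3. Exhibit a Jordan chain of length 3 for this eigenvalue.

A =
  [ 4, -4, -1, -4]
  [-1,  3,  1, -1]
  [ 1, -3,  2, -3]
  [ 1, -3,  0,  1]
A Jordan chain for λ = 2 of length 3:
v_1 = (6, 2, 4, 0)ᵀ
v_2 = (-2, 0, -2, -2)ᵀ
v_3 = (1, 1, 0, 0)ᵀ

Let N = A − (2)·I. We want v_3 with N^3 v_3 = 0 but N^2 v_3 ≠ 0; then v_{j-1} := N · v_j for j = 3, …, 2.

Pick v_3 = (1, 1, 0, 0)ᵀ.
Then v_2 = N · v_3 = (-2, 0, -2, -2)ᵀ.
Then v_1 = N · v_2 = (6, 2, 4, 0)ᵀ.

Sanity check: (A − (2)·I) v_1 = (0, 0, 0, 0)ᵀ = 0. ✓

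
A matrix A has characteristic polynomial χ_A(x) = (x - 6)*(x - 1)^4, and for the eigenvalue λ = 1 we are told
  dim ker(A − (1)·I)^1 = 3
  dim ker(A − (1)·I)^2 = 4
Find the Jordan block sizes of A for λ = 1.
Block sizes for λ = 1: [2, 1, 1]

From the dimensions of kernels of powers, the number of Jordan blocks of size at least j is d_j − d_{j−1} where d_j = dim ker(N^j) (with d_0 = 0). Computing the differences gives [3, 1].
The number of blocks of size exactly k is (#blocks of size ≥ k) − (#blocks of size ≥ k + 1), so the partition is: 2 block(s) of size 1, 1 block(s) of size 2.
In nonincreasing order the block sizes are [2, 1, 1].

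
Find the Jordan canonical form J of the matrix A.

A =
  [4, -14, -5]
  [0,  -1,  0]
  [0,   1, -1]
J_2(-1) ⊕ J_1(4)

The characteristic polynomial is
  det(x·I − A) = x^3 - 2*x^2 - 7*x - 4 = (x - 4)*(x + 1)^2

Eigenvalues and multiplicities (the geometric multiplicity of λ is n − rank(A − λI), which equals the number of Jordan blocks for λ):
  λ = -1: algebraic multiplicity = 2, geometric multiplicity = 1
  λ = 4: algebraic multiplicity = 1, geometric multiplicity = 1

Determining the block sizes for each eigenvalue:
  λ = -1: one block (gm = 1), so the single block has size am = 2 → block sizes [2]
  λ = 4: one block (gm = 1), so the single block has size am = 1 → block sizes [1]

Assembling the blocks gives a Jordan form
J =
  [-1,  1, 0]
  [ 0, -1, 0]
  [ 0,  0, 4]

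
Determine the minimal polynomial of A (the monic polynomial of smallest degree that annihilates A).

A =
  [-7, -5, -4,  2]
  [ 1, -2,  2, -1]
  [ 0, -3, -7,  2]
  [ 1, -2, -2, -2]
x^4 + 18*x^3 + 120*x^2 + 350*x + 375

The characteristic polynomial is χ_A(x) = (x + 3)*(x + 5)^3, so the eigenvalues are known. The minimal polynomial is
  m_A(x) = Π_λ (x − λ)^{k_λ}
where k_λ is the size of the *largest* Jordan block for λ (equivalently, the smallest k with (A − λI)^k v = 0 for every generalised eigenvector v of λ).

  λ = -5: largest Jordan block has size 3, contributing (x + 5)^3
  λ = -3: largest Jordan block has size 1, contributing (x + 3)

So m_A(x) = (x + 3)*(x + 5)^3 = x^4 + 18*x^3 + 120*x^2 + 350*x + 375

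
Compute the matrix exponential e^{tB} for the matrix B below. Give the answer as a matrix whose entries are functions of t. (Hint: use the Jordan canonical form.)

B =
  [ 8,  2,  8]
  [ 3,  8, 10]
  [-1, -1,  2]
e^{tB} =
  [t^2*exp(6*t) + 2*t*exp(6*t) + exp(6*t), 2*t*exp(6*t), 2*t^2*exp(6*t) + 8*t*exp(6*t)]
  [t^2*exp(6*t) + 3*t*exp(6*t), 2*t*exp(6*t) + exp(6*t), 2*t^2*exp(6*t) + 10*t*exp(6*t)]
  [-t^2*exp(6*t)/2 - t*exp(6*t), -t*exp(6*t), -t^2*exp(6*t) - 4*t*exp(6*t) + exp(6*t)]

Strategy: write B = P · J · P⁻¹ where J is a Jordan canonical form, so e^{tB} = P · e^{tJ} · P⁻¹, and e^{tJ} can be computed block-by-block.

B has Jordan form
J =
  [6, 1, 0]
  [0, 6, 1]
  [0, 0, 6]
(up to reordering of blocks).

Per-block formulas:
  For a 3×3 Jordan block J_3(6): exp(t · J_3(6)) = e^(6t)·(I + t·N + (t^2/2)·N^2), where N is the 3×3 nilpotent shift.

After assembling e^{tJ} and conjugating by P, we get:

e^{tB} =
  [t^2*exp(6*t) + 2*t*exp(6*t) + exp(6*t), 2*t*exp(6*t), 2*t^2*exp(6*t) + 8*t*exp(6*t)]
  [t^2*exp(6*t) + 3*t*exp(6*t), 2*t*exp(6*t) + exp(6*t), 2*t^2*exp(6*t) + 10*t*exp(6*t)]
  [-t^2*exp(6*t)/2 - t*exp(6*t), -t*exp(6*t), -t^2*exp(6*t) - 4*t*exp(6*t) + exp(6*t)]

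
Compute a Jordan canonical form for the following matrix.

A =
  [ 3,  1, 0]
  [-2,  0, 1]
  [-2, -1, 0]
J_3(1)

The characteristic polynomial is
  det(x·I − A) = x^3 - 3*x^2 + 3*x - 1 = (x - 1)^3

Eigenvalues and multiplicities (the geometric multiplicity of λ is n − rank(A − λI), which equals the number of Jordan blocks for λ):
  λ = 1: algebraic multiplicity = 3, geometric multiplicity = 1

Determining the block sizes for each eigenvalue:
  λ = 1: one block (gm = 1), so the single block has size am = 3 → block sizes [3]

Assembling the blocks gives a Jordan form
J =
  [1, 1, 0]
  [0, 1, 1]
  [0, 0, 1]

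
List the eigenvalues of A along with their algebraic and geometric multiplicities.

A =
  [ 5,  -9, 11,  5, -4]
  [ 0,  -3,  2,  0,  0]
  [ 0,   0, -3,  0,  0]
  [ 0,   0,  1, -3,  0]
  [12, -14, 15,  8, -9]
λ = -3: alg = 4, geom = 2; λ = -1: alg = 1, geom = 1

Step 1 — factor the characteristic polynomial to read off the algebraic multiplicities:
  χ_A(x) = (x + 1)*(x + 3)^4

Step 2 — compute geometric multiplicities via the rank-nullity identity g(λ) = n − rank(A − λI):
  rank(A − (-3)·I) = 3, so dim ker(A − (-3)·I) = n − 3 = 2
  rank(A − (-1)·I) = 4, so dim ker(A − (-1)·I) = n − 4 = 1

Summary:
  λ = -3: algebraic multiplicity = 4, geometric multiplicity = 2
  λ = -1: algebraic multiplicity = 1, geometric multiplicity = 1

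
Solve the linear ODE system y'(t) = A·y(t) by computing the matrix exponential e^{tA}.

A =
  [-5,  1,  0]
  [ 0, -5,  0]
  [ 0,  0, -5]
e^{tA} =
  [exp(-5*t), t*exp(-5*t), 0]
  [0, exp(-5*t), 0]
  [0, 0, exp(-5*t)]

Strategy: write A = P · J · P⁻¹ where J is a Jordan canonical form, so e^{tA} = P · e^{tJ} · P⁻¹, and e^{tJ} can be computed block-by-block.

A has Jordan form
J =
  [-5,  1,  0]
  [ 0, -5,  0]
  [ 0,  0, -5]
(up to reordering of blocks).

Per-block formulas:
  For a 2×2 Jordan block J_2(-5): exp(t · J_2(-5)) = e^(-5t)·(I + t·N), where N is the 2×2 nilpotent shift.
  For a 1×1 block at λ = -5: exp(t · [-5]) = [e^(-5t)].

After assembling e^{tJ} and conjugating by P, we get:

e^{tA} =
  [exp(-5*t), t*exp(-5*t), 0]
  [0, exp(-5*t), 0]
  [0, 0, exp(-5*t)]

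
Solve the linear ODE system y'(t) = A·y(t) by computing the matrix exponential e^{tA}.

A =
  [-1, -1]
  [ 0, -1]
e^{tA} =
  [exp(-t), -t*exp(-t)]
  [0, exp(-t)]

Strategy: write A = P · J · P⁻¹ where J is a Jordan canonical form, so e^{tA} = P · e^{tJ} · P⁻¹, and e^{tJ} can be computed block-by-block.

A has Jordan form
J =
  [-1,  1]
  [ 0, -1]
(up to reordering of blocks).

Per-block formulas:
  For a 2×2 Jordan block J_2(-1): exp(t · J_2(-1)) = e^(-1t)·(I + t·N), where N is the 2×2 nilpotent shift.

After assembling e^{tJ} and conjugating by P, we get:

e^{tA} =
  [exp(-t), -t*exp(-t)]
  [0, exp(-t)]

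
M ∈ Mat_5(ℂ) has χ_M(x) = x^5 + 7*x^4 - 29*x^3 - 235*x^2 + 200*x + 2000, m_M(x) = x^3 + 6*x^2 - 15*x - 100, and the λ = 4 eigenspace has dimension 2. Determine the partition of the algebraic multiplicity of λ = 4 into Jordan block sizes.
Block sizes for λ = 4: [1, 1]

Step 1 — from the characteristic polynomial, algebraic multiplicity of λ = 4 is 2. From dim ker(M − (4)·I) = 2, there are exactly 2 Jordan blocks for λ = 4.
Step 2 — from the minimal polynomial, the factor (x − 4) tells us the largest block for λ = 4 has size 1.
Step 3 — with total size 2, 2 blocks, and largest block 1, the block sizes (in nonincreasing order) are [1, 1].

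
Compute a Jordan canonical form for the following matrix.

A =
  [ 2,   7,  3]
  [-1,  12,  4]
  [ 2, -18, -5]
J_3(3)

The characteristic polynomial is
  det(x·I − A) = x^3 - 9*x^2 + 27*x - 27 = (x - 3)^3

Eigenvalues and multiplicities (the geometric multiplicity of λ is n − rank(A − λI), which equals the number of Jordan blocks for λ):
  λ = 3: algebraic multiplicity = 3, geometric multiplicity = 1

Determining the block sizes for each eigenvalue:
  λ = 3: one block (gm = 1), so the single block has size am = 3 → block sizes [3]

Assembling the blocks gives a Jordan form
J =
  [3, 1, 0]
  [0, 3, 1]
  [0, 0, 3]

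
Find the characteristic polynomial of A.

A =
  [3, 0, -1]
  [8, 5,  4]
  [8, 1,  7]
x^3 - 15*x^2 + 75*x - 125

Expanding det(x·I − A) (e.g. by cofactor expansion or by noting that A is similar to its Jordan form J, which has the same characteristic polynomial as A) gives
  χ_A(x) = x^3 - 15*x^2 + 75*x - 125
which factors as (x - 5)^3. The eigenvalues (with algebraic multiplicities) are λ = 5 with multiplicity 3.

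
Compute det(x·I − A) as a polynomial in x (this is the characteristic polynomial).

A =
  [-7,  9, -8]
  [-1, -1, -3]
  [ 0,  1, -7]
x^3 + 15*x^2 + 75*x + 125

Expanding det(x·I − A) (e.g. by cofactor expansion or by noting that A is similar to its Jordan form J, which has the same characteristic polynomial as A) gives
  χ_A(x) = x^3 + 15*x^2 + 75*x + 125
which factors as (x + 5)^3. The eigenvalues (with algebraic multiplicities) are λ = -5 with multiplicity 3.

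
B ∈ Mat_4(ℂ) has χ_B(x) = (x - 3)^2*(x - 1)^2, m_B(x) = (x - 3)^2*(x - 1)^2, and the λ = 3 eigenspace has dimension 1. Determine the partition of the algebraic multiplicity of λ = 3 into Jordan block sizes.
Block sizes for λ = 3: [2]

Step 1 — from the characteristic polynomial, algebraic multiplicity of λ = 3 is 2. From dim ker(B − (3)·I) = 1, there are exactly 1 Jordan blocks for λ = 3.
Step 2 — from the minimal polynomial, the factor (x − 3)^2 tells us the largest block for λ = 3 has size 2.
Step 3 — with total size 2, 1 blocks, and largest block 2, the block sizes (in nonincreasing order) are [2].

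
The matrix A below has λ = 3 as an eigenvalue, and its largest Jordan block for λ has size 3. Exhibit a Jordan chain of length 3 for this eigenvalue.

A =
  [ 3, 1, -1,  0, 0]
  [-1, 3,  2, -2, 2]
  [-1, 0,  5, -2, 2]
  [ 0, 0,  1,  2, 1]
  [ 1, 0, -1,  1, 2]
A Jordan chain for λ = 3 of length 3:
v_1 = (0, -1, -1, 0, 1)ᵀ
v_2 = (1, 0, 0, 0, 0)ᵀ
v_3 = (0, 1, 0, 0, 0)ᵀ

Let N = A − (3)·I. We want v_3 with N^3 v_3 = 0 but N^2 v_3 ≠ 0; then v_{j-1} := N · v_j for j = 3, …, 2.

Pick v_3 = (0, 1, 0, 0, 0)ᵀ.
Then v_2 = N · v_3 = (1, 0, 0, 0, 0)ᵀ.
Then v_1 = N · v_2 = (0, -1, -1, 0, 1)ᵀ.

Sanity check: (A − (3)·I) v_1 = (0, 0, 0, 0, 0)ᵀ = 0. ✓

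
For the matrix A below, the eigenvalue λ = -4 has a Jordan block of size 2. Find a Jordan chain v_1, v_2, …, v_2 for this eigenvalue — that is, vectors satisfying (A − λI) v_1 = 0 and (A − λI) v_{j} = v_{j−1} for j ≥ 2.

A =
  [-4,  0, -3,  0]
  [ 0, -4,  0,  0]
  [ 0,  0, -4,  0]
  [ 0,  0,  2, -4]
A Jordan chain for λ = -4 of length 2:
v_1 = (-3, 0, 0, 2)ᵀ
v_2 = (0, 0, 1, 0)ᵀ

Let N = A − (-4)·I. We want v_2 with N^2 v_2 = 0 but N^1 v_2 ≠ 0; then v_{j-1} := N · v_j for j = 2, …, 2.

Pick v_2 = (0, 0, 1, 0)ᵀ.
Then v_1 = N · v_2 = (-3, 0, 0, 2)ᵀ.

Sanity check: (A − (-4)·I) v_1 = (0, 0, 0, 0)ᵀ = 0. ✓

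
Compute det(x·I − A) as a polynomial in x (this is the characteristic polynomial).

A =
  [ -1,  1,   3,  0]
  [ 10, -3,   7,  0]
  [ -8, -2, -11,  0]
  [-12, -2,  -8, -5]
x^4 + 20*x^3 + 150*x^2 + 500*x + 625

Expanding det(x·I − A) (e.g. by cofactor expansion or by noting that A is similar to its Jordan form J, which has the same characteristic polynomial as A) gives
  χ_A(x) = x^4 + 20*x^3 + 150*x^2 + 500*x + 625
which factors as (x + 5)^4. The eigenvalues (with algebraic multiplicities) are λ = -5 with multiplicity 4.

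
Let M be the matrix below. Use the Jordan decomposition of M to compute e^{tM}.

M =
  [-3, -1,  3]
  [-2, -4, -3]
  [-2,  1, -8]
e^{tM} =
  [2*t*exp(-5*t) + exp(-5*t), -t*exp(-5*t), 3*t*exp(-5*t)]
  [-2*t*exp(-5*t), t*exp(-5*t) + exp(-5*t), -3*t*exp(-5*t)]
  [-2*t*exp(-5*t), t*exp(-5*t), -3*t*exp(-5*t) + exp(-5*t)]

Strategy: write M = P · J · P⁻¹ where J is a Jordan canonical form, so e^{tM} = P · e^{tJ} · P⁻¹, and e^{tJ} can be computed block-by-block.

M has Jordan form
J =
  [-5,  1,  0]
  [ 0, -5,  0]
  [ 0,  0, -5]
(up to reordering of blocks).

Per-block formulas:
  For a 2×2 Jordan block J_2(-5): exp(t · J_2(-5)) = e^(-5t)·(I + t·N), where N is the 2×2 nilpotent shift.
  For a 1×1 block at λ = -5: exp(t · [-5]) = [e^(-5t)].

After assembling e^{tJ} and conjugating by P, we get:

e^{tM} =
  [2*t*exp(-5*t) + exp(-5*t), -t*exp(-5*t), 3*t*exp(-5*t)]
  [-2*t*exp(-5*t), t*exp(-5*t) + exp(-5*t), -3*t*exp(-5*t)]
  [-2*t*exp(-5*t), t*exp(-5*t), -3*t*exp(-5*t) + exp(-5*t)]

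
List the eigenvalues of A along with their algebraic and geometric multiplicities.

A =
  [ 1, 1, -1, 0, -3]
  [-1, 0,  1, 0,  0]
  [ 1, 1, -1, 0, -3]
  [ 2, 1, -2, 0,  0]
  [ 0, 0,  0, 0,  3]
λ = 0: alg = 4, geom = 2; λ = 3: alg = 1, geom = 1

Step 1 — factor the characteristic polynomial to read off the algebraic multiplicities:
  χ_A(x) = x^4*(x - 3)

Step 2 — compute geometric multiplicities via the rank-nullity identity g(λ) = n − rank(A − λI):
  rank(A − (0)·I) = 3, so dim ker(A − (0)·I) = n − 3 = 2
  rank(A − (3)·I) = 4, so dim ker(A − (3)·I) = n − 4 = 1

Summary:
  λ = 0: algebraic multiplicity = 4, geometric multiplicity = 2
  λ = 3: algebraic multiplicity = 1, geometric multiplicity = 1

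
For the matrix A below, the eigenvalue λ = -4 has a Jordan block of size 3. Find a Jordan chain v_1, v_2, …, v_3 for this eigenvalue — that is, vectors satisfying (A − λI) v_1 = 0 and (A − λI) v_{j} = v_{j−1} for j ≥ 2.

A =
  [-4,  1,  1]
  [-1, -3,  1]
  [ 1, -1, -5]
A Jordan chain for λ = -4 of length 3:
v_1 = (0, -1, 1)ᵀ
v_2 = (1, 1, -1)ᵀ
v_3 = (0, 1, 0)ᵀ

Let N = A − (-4)·I. We want v_3 with N^3 v_3 = 0 but N^2 v_3 ≠ 0; then v_{j-1} := N · v_j for j = 3, …, 2.

Pick v_3 = (0, 1, 0)ᵀ.
Then v_2 = N · v_3 = (1, 1, -1)ᵀ.
Then v_1 = N · v_2 = (0, -1, 1)ᵀ.

Sanity check: (A − (-4)·I) v_1 = (0, 0, 0)ᵀ = 0. ✓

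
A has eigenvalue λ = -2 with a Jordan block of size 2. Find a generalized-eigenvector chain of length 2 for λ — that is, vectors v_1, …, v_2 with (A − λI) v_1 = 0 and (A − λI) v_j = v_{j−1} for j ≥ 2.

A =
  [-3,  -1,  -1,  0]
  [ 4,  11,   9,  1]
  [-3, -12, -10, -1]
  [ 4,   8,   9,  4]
A Jordan chain for λ = -2 of length 2:
v_1 = (-1, -1, 2, -1)ᵀ
v_2 = (2, 0, -1, 0)ᵀ

Let N = A − (-2)·I. We want v_2 with N^2 v_2 = 0 but N^1 v_2 ≠ 0; then v_{j-1} := N · v_j for j = 2, …, 2.

Pick v_2 = (2, 0, -1, 0)ᵀ.
Then v_1 = N · v_2 = (-1, -1, 2, -1)ᵀ.

Sanity check: (A − (-2)·I) v_1 = (0, 0, 0, 0)ᵀ = 0. ✓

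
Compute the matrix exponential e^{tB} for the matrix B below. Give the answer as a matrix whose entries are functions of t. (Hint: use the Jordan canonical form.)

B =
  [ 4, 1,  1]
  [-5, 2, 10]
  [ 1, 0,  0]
e^{tB} =
  [2*t*exp(2*t) + exp(2*t), t^2*exp(2*t) + t*exp(2*t), 5*t^2*exp(2*t) + t*exp(2*t)]
  [-5*t*exp(2*t), -5*t^2*exp(2*t)/2 + exp(2*t), -25*t^2*exp(2*t)/2 + 10*t*exp(2*t)]
  [t*exp(2*t), t^2*exp(2*t)/2, 5*t^2*exp(2*t)/2 - 2*t*exp(2*t) + exp(2*t)]

Strategy: write B = P · J · P⁻¹ where J is a Jordan canonical form, so e^{tB} = P · e^{tJ} · P⁻¹, and e^{tJ} can be computed block-by-block.

B has Jordan form
J =
  [2, 1, 0]
  [0, 2, 1]
  [0, 0, 2]
(up to reordering of blocks).

Per-block formulas:
  For a 3×3 Jordan block J_3(2): exp(t · J_3(2)) = e^(2t)·(I + t·N + (t^2/2)·N^2), where N is the 3×3 nilpotent shift.

After assembling e^{tJ} and conjugating by P, we get:

e^{tB} =
  [2*t*exp(2*t) + exp(2*t), t^2*exp(2*t) + t*exp(2*t), 5*t^2*exp(2*t) + t*exp(2*t)]
  [-5*t*exp(2*t), -5*t^2*exp(2*t)/2 + exp(2*t), -25*t^2*exp(2*t)/2 + 10*t*exp(2*t)]
  [t*exp(2*t), t^2*exp(2*t)/2, 5*t^2*exp(2*t)/2 - 2*t*exp(2*t) + exp(2*t)]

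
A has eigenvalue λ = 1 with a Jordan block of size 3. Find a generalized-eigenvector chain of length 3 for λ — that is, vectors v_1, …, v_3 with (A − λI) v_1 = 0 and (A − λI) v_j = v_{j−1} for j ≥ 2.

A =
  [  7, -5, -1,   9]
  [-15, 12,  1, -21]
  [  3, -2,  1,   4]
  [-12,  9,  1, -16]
A Jordan chain for λ = 1 of length 3:
v_1 = (-2, 5, -1, 4)ᵀ
v_2 = (-5, 11, -2, 9)ᵀ
v_3 = (0, 1, 0, 0)ᵀ

Let N = A − (1)·I. We want v_3 with N^3 v_3 = 0 but N^2 v_3 ≠ 0; then v_{j-1} := N · v_j for j = 3, …, 2.

Pick v_3 = (0, 1, 0, 0)ᵀ.
Then v_2 = N · v_3 = (-5, 11, -2, 9)ᵀ.
Then v_1 = N · v_2 = (-2, 5, -1, 4)ᵀ.

Sanity check: (A − (1)·I) v_1 = (0, 0, 0, 0)ᵀ = 0. ✓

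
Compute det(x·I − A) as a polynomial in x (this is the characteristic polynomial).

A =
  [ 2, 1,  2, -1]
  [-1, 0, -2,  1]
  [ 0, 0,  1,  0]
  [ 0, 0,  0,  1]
x^4 - 4*x^3 + 6*x^2 - 4*x + 1

Expanding det(x·I − A) (e.g. by cofactor expansion or by noting that A is similar to its Jordan form J, which has the same characteristic polynomial as A) gives
  χ_A(x) = x^4 - 4*x^3 + 6*x^2 - 4*x + 1
which factors as (x - 1)^4. The eigenvalues (with algebraic multiplicities) are λ = 1 with multiplicity 4.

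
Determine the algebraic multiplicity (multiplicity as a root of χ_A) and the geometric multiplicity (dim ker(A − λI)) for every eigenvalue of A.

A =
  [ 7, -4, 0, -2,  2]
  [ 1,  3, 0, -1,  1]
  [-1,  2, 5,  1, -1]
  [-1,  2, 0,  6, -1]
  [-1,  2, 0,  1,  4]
λ = 5: alg = 5, geom = 4

Step 1 — factor the characteristic polynomial to read off the algebraic multiplicities:
  χ_A(x) = (x - 5)^5

Step 2 — compute geometric multiplicities via the rank-nullity identity g(λ) = n − rank(A − λI):
  rank(A − (5)·I) = 1, so dim ker(A − (5)·I) = n − 1 = 4

Summary:
  λ = 5: algebraic multiplicity = 5, geometric multiplicity = 4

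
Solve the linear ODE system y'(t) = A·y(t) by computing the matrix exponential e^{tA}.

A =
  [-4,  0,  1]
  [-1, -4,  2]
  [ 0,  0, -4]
e^{tA} =
  [exp(-4*t), 0, t*exp(-4*t)]
  [-t*exp(-4*t), exp(-4*t), -t^2*exp(-4*t)/2 + 2*t*exp(-4*t)]
  [0, 0, exp(-4*t)]

Strategy: write A = P · J · P⁻¹ where J is a Jordan canonical form, so e^{tA} = P · e^{tJ} · P⁻¹, and e^{tJ} can be computed block-by-block.

A has Jordan form
J =
  [-4,  1,  0]
  [ 0, -4,  1]
  [ 0,  0, -4]
(up to reordering of blocks).

Per-block formulas:
  For a 3×3 Jordan block J_3(-4): exp(t · J_3(-4)) = e^(-4t)·(I + t·N + (t^2/2)·N^2), where N is the 3×3 nilpotent shift.

After assembling e^{tJ} and conjugating by P, we get:

e^{tA} =
  [exp(-4*t), 0, t*exp(-4*t)]
  [-t*exp(-4*t), exp(-4*t), -t^2*exp(-4*t)/2 + 2*t*exp(-4*t)]
  [0, 0, exp(-4*t)]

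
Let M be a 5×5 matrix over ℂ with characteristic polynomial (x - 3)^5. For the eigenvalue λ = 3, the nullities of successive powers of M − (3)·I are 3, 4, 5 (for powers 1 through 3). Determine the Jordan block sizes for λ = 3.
Block sizes for λ = 3: [3, 1, 1]

From the dimensions of kernels of powers, the number of Jordan blocks of size at least j is d_j − d_{j−1} where d_j = dim ker(N^j) (with d_0 = 0). Computing the differences gives [3, 1, 1].
The number of blocks of size exactly k is (#blocks of size ≥ k) − (#blocks of size ≥ k + 1), so the partition is: 2 block(s) of size 1, 1 block(s) of size 3.
In nonincreasing order the block sizes are [3, 1, 1].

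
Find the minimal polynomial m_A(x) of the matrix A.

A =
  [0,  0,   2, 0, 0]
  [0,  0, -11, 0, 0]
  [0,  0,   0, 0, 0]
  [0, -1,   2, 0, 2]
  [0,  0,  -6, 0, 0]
x^3

The characteristic polynomial is χ_A(x) = x^5, so the eigenvalues are known. The minimal polynomial is
  m_A(x) = Π_λ (x − λ)^{k_λ}
where k_λ is the size of the *largest* Jordan block for λ (equivalently, the smallest k with (A − λI)^k v = 0 for every generalised eigenvector v of λ).

  λ = 0: largest Jordan block has size 3, contributing (x − 0)^3

So m_A(x) = x^3 = x^3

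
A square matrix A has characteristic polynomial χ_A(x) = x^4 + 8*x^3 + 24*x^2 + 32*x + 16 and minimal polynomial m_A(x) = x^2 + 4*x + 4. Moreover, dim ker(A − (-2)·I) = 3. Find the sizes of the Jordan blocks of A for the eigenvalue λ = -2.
Block sizes for λ = -2: [2, 1, 1]

Step 1 — from the characteristic polynomial, algebraic multiplicity of λ = -2 is 4. From dim ker(A − (-2)·I) = 3, there are exactly 3 Jordan blocks for λ = -2.
Step 2 — from the minimal polynomial, the factor (x + 2)^2 tells us the largest block for λ = -2 has size 2.
Step 3 — with total size 4, 3 blocks, and largest block 2, the block sizes (in nonincreasing order) are [2, 1, 1].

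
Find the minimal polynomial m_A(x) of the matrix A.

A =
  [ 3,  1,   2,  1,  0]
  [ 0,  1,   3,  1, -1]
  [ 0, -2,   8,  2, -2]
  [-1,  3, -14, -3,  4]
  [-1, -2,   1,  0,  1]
x^3 - 6*x^2 + 12*x - 8

The characteristic polynomial is χ_A(x) = (x - 2)^5, so the eigenvalues are known. The minimal polynomial is
  m_A(x) = Π_λ (x − λ)^{k_λ}
where k_λ is the size of the *largest* Jordan block for λ (equivalently, the smallest k with (A − λI)^k v = 0 for every generalised eigenvector v of λ).

  λ = 2: largest Jordan block has size 3, contributing (x − 2)^3

So m_A(x) = (x - 2)^3 = x^3 - 6*x^2 + 12*x - 8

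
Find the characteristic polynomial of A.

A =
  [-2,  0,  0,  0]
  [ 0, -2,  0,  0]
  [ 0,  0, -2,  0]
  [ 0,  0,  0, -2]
x^4 + 8*x^3 + 24*x^2 + 32*x + 16

Expanding det(x·I − A) (e.g. by cofactor expansion or by noting that A is similar to its Jordan form J, which has the same characteristic polynomial as A) gives
  χ_A(x) = x^4 + 8*x^3 + 24*x^2 + 32*x + 16
which factors as (x + 2)^4. The eigenvalues (with algebraic multiplicities) are λ = -2 with multiplicity 4.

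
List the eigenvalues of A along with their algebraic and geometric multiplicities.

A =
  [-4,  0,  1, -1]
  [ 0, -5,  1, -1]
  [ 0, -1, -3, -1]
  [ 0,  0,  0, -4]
λ = -4: alg = 4, geom = 2

Step 1 — factor the characteristic polynomial to read off the algebraic multiplicities:
  χ_A(x) = (x + 4)^4

Step 2 — compute geometric multiplicities via the rank-nullity identity g(λ) = n − rank(A − λI):
  rank(A − (-4)·I) = 2, so dim ker(A − (-4)·I) = n − 2 = 2

Summary:
  λ = -4: algebraic multiplicity = 4, geometric multiplicity = 2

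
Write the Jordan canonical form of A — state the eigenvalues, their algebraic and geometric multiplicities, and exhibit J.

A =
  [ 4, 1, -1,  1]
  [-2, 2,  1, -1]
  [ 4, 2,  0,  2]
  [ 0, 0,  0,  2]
J_3(2) ⊕ J_1(2)

The characteristic polynomial is
  det(x·I − A) = x^4 - 8*x^3 + 24*x^2 - 32*x + 16 = (x - 2)^4

Eigenvalues and multiplicities (the geometric multiplicity of λ is n − rank(A − λI), which equals the number of Jordan blocks for λ):
  λ = 2: algebraic multiplicity = 4, geometric multiplicity = 2

Determining the block sizes for each eigenvalue:
  λ = 2: with am = 4 and gm = 2, the partition is not yet determined (e.g. several partitions of 4 into 2 parts exist). Let N = A − (2)·I. Computing rank(N^1) = 2, rank(N^2) = 1, rank(N^3) = 0; the number of blocks of size ≥ j is rank(N^{j−1}) − rank(N^j), giving [2, 1, 1]. So we have 1 block(s) of size 3, 1 block(s) of size 1 → block sizes [3, 1]

Assembling the blocks gives a Jordan form
J =
  [2, 1, 0, 0]
  [0, 2, 1, 0]
  [0, 0, 2, 0]
  [0, 0, 0, 2]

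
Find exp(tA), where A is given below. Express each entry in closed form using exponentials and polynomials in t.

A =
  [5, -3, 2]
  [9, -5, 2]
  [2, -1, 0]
e^{tA} =
  [t^2 + 5*t + 1, -t^2 - 3*t, 2*t^2 + 2*t]
  [2*t^2 + 9*t, -2*t^2 - 5*t + 1, 4*t^2 + 2*t]
  [t^2/2 + 2*t, -t^2/2 - t, t^2 + 1]

Strategy: write A = P · J · P⁻¹ where J is a Jordan canonical form, so e^{tA} = P · e^{tJ} · P⁻¹, and e^{tJ} can be computed block-by-block.

A has Jordan form
J =
  [0, 1, 0]
  [0, 0, 1]
  [0, 0, 0]
(up to reordering of blocks).

Per-block formulas:
  For a 3×3 Jordan block J_3(0): exp(t · J_3(0)) = e^(0t)·(I + t·N + (t^2/2)·N^2), where N is the 3×3 nilpotent shift.

After assembling e^{tJ} and conjugating by P, we get:

e^{tA} =
  [t^2 + 5*t + 1, -t^2 - 3*t, 2*t^2 + 2*t]
  [2*t^2 + 9*t, -2*t^2 - 5*t + 1, 4*t^2 + 2*t]
  [t^2/2 + 2*t, -t^2/2 - t, t^2 + 1]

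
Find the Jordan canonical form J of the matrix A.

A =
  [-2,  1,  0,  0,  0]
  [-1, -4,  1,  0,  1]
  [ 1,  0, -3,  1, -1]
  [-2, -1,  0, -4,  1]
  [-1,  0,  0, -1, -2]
J_3(-3) ⊕ J_2(-3)

The characteristic polynomial is
  det(x·I − A) = x^5 + 15*x^4 + 90*x^3 + 270*x^2 + 405*x + 243 = (x + 3)^5

Eigenvalues and multiplicities (the geometric multiplicity of λ is n − rank(A − λI), which equals the number of Jordan blocks for λ):
  λ = -3: algebraic multiplicity = 5, geometric multiplicity = 2

Determining the block sizes for each eigenvalue:
  λ = -3: with am = 5 and gm = 2, the partition is not yet determined (e.g. several partitions of 5 into 2 parts exist). Let N = A − (-3)·I. Computing rank(N^1) = 3, rank(N^2) = 1, rank(N^3) = 0; the number of blocks of size ≥ j is rank(N^{j−1}) − rank(N^j), giving [2, 2, 1]. So we have 1 block(s) of size 3, 1 block(s) of size 2 → block sizes [3, 2]

Assembling the blocks gives a Jordan form
J =
  [-3,  1,  0,  0,  0]
  [ 0, -3,  1,  0,  0]
  [ 0,  0, -3,  0,  0]
  [ 0,  0,  0, -3,  1]
  [ 0,  0,  0,  0, -3]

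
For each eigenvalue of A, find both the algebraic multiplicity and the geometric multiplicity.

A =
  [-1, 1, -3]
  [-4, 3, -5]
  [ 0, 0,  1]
λ = 1: alg = 3, geom = 1

Step 1 — factor the characteristic polynomial to read off the algebraic multiplicities:
  χ_A(x) = (x - 1)^3

Step 2 — compute geometric multiplicities via the rank-nullity identity g(λ) = n − rank(A − λI):
  rank(A − (1)·I) = 2, so dim ker(A − (1)·I) = n − 2 = 1

Summary:
  λ = 1: algebraic multiplicity = 3, geometric multiplicity = 1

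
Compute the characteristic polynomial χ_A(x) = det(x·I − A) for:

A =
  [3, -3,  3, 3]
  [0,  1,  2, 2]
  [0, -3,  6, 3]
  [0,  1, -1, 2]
x^4 - 12*x^3 + 54*x^2 - 108*x + 81

Expanding det(x·I − A) (e.g. by cofactor expansion or by noting that A is similar to its Jordan form J, which has the same characteristic polynomial as A) gives
  χ_A(x) = x^4 - 12*x^3 + 54*x^2 - 108*x + 81
which factors as (x - 3)^4. The eigenvalues (with algebraic multiplicities) are λ = 3 with multiplicity 4.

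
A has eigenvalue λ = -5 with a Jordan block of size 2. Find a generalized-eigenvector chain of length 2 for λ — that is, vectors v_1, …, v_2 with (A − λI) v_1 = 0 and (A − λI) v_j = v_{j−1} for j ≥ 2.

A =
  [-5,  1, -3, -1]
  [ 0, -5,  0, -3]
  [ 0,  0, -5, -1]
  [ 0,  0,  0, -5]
A Jordan chain for λ = -5 of length 2:
v_1 = (1, 0, 0, 0)ᵀ
v_2 = (0, 1, 0, 0)ᵀ

Let N = A − (-5)·I. We want v_2 with N^2 v_2 = 0 but N^1 v_2 ≠ 0; then v_{j-1} := N · v_j for j = 2, …, 2.

Pick v_2 = (0, 1, 0, 0)ᵀ.
Then v_1 = N · v_2 = (1, 0, 0, 0)ᵀ.

Sanity check: (A − (-5)·I) v_1 = (0, 0, 0, 0)ᵀ = 0. ✓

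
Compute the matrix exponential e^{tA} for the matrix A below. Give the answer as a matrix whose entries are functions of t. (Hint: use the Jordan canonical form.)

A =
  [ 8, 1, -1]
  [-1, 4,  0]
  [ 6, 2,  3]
e^{tA} =
  [t^2*exp(5*t) + 3*t*exp(5*t) + exp(5*t), t*exp(5*t), -t^2*exp(5*t)/2 - t*exp(5*t)]
  [-t^2*exp(5*t) - t*exp(5*t), -t*exp(5*t) + exp(5*t), t^2*exp(5*t)/2]
  [2*t^2*exp(5*t) + 6*t*exp(5*t), 2*t*exp(5*t), -t^2*exp(5*t) - 2*t*exp(5*t) + exp(5*t)]

Strategy: write A = P · J · P⁻¹ where J is a Jordan canonical form, so e^{tA} = P · e^{tJ} · P⁻¹, and e^{tJ} can be computed block-by-block.

A has Jordan form
J =
  [5, 1, 0]
  [0, 5, 1]
  [0, 0, 5]
(up to reordering of blocks).

Per-block formulas:
  For a 3×3 Jordan block J_3(5): exp(t · J_3(5)) = e^(5t)·(I + t·N + (t^2/2)·N^2), where N is the 3×3 nilpotent shift.

After assembling e^{tJ} and conjugating by P, we get:

e^{tA} =
  [t^2*exp(5*t) + 3*t*exp(5*t) + exp(5*t), t*exp(5*t), -t^2*exp(5*t)/2 - t*exp(5*t)]
  [-t^2*exp(5*t) - t*exp(5*t), -t*exp(5*t) + exp(5*t), t^2*exp(5*t)/2]
  [2*t^2*exp(5*t) + 6*t*exp(5*t), 2*t*exp(5*t), -t^2*exp(5*t) - 2*t*exp(5*t) + exp(5*t)]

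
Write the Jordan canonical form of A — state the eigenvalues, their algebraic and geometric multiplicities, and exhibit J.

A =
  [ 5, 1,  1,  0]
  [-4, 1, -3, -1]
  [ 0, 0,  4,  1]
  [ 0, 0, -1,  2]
J_2(3) ⊕ J_2(3)

The characteristic polynomial is
  det(x·I − A) = x^4 - 12*x^3 + 54*x^2 - 108*x + 81 = (x - 3)^4

Eigenvalues and multiplicities (the geometric multiplicity of λ is n − rank(A − λI), which equals the number of Jordan blocks for λ):
  λ = 3: algebraic multiplicity = 4, geometric multiplicity = 2

Determining the block sizes for each eigenvalue:
  λ = 3: with am = 4 and gm = 2, the partition is not yet determined (e.g. several partitions of 4 into 2 parts exist). Let N = A − (3)·I. Computing rank(N^1) = 2, rank(N^2) = 0; the number of blocks of size ≥ j is rank(N^{j−1}) − rank(N^j), giving [2, 2]. So we have 2 block(s) of size 2 → block sizes [2, 2]

Assembling the blocks gives a Jordan form
J =
  [3, 1, 0, 0]
  [0, 3, 0, 0]
  [0, 0, 3, 1]
  [0, 0, 0, 3]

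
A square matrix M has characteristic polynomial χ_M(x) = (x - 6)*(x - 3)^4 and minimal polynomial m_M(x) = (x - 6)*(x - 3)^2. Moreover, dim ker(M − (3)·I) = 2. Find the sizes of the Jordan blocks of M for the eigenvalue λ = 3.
Block sizes for λ = 3: [2, 2]

Step 1 — from the characteristic polynomial, algebraic multiplicity of λ = 3 is 4. From dim ker(M − (3)·I) = 2, there are exactly 2 Jordan blocks for λ = 3.
Step 2 — from the minimal polynomial, the factor (x − 3)^2 tells us the largest block for λ = 3 has size 2.
Step 3 — with total size 4, 2 blocks, and largest block 2, the block sizes (in nonincreasing order) are [2, 2].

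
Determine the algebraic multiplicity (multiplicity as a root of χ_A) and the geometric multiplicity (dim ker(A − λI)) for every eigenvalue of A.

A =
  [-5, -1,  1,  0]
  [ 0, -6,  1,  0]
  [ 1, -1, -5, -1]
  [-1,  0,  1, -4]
λ = -5: alg = 4, geom = 2

Step 1 — factor the characteristic polynomial to read off the algebraic multiplicities:
  χ_A(x) = (x + 5)^4

Step 2 — compute geometric multiplicities via the rank-nullity identity g(λ) = n − rank(A − λI):
  rank(A − (-5)·I) = 2, so dim ker(A − (-5)·I) = n − 2 = 2

Summary:
  λ = -5: algebraic multiplicity = 4, geometric multiplicity = 2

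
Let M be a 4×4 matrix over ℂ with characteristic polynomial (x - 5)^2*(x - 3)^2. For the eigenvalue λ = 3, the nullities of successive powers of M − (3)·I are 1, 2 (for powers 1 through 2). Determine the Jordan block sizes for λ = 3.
Block sizes for λ = 3: [2]

From the dimensions of kernels of powers, the number of Jordan blocks of size at least j is d_j − d_{j−1} where d_j = dim ker(N^j) (with d_0 = 0). Computing the differences gives [1, 1].
The number of blocks of size exactly k is (#blocks of size ≥ k) − (#blocks of size ≥ k + 1), so the partition is: 1 block(s) of size 2.
In nonincreasing order the block sizes are [2].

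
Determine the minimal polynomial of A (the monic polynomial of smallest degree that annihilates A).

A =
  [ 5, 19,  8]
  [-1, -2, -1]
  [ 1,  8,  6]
x^3 - 9*x^2 + 27*x - 27

The characteristic polynomial is χ_A(x) = (x - 3)^3, so the eigenvalues are known. The minimal polynomial is
  m_A(x) = Π_λ (x − λ)^{k_λ}
where k_λ is the size of the *largest* Jordan block for λ (equivalently, the smallest k with (A − λI)^k v = 0 for every generalised eigenvector v of λ).

  λ = 3: largest Jordan block has size 3, contributing (x − 3)^3

So m_A(x) = (x - 3)^3 = x^3 - 9*x^2 + 27*x - 27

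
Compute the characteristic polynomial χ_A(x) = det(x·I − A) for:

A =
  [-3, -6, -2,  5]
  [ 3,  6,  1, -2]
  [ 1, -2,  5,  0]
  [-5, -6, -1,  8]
x^4 - 16*x^3 + 96*x^2 - 256*x + 256

Expanding det(x·I − A) (e.g. by cofactor expansion or by noting that A is similar to its Jordan form J, which has the same characteristic polynomial as A) gives
  χ_A(x) = x^4 - 16*x^3 + 96*x^2 - 256*x + 256
which factors as (x - 4)^4. The eigenvalues (with algebraic multiplicities) are λ = 4 with multiplicity 4.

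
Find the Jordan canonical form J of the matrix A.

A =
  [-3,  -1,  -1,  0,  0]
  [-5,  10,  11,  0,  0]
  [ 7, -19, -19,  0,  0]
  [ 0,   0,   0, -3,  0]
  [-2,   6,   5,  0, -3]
J_3(-4) ⊕ J_1(-3) ⊕ J_1(-3)

The characteristic polynomial is
  det(x·I − A) = x^5 + 18*x^4 + 129*x^3 + 460*x^2 + 816*x + 576 = (x + 3)^2*(x + 4)^3

Eigenvalues and multiplicities (the geometric multiplicity of λ is n − rank(A − λI), which equals the number of Jordan blocks for λ):
  λ = -4: algebraic multiplicity = 3, geometric multiplicity = 1
  λ = -3: algebraic multiplicity = 2, geometric multiplicity = 2

Determining the block sizes for each eigenvalue:
  λ = -4: one block (gm = 1), so the single block has size am = 3 → block sizes [3]
  λ = -3: gm = am = 2, so every block has size 1 → block sizes [1, 1]

Assembling the blocks gives a Jordan form
J =
  [-4,  1,  0,  0,  0]
  [ 0, -4,  1,  0,  0]
  [ 0,  0, -4,  0,  0]
  [ 0,  0,  0, -3,  0]
  [ 0,  0,  0,  0, -3]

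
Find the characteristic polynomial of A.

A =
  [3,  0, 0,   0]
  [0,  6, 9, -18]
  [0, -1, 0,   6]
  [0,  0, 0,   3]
x^4 - 12*x^3 + 54*x^2 - 108*x + 81

Expanding det(x·I − A) (e.g. by cofactor expansion or by noting that A is similar to its Jordan form J, which has the same characteristic polynomial as A) gives
  χ_A(x) = x^4 - 12*x^3 + 54*x^2 - 108*x + 81
which factors as (x - 3)^4. The eigenvalues (with algebraic multiplicities) are λ = 3 with multiplicity 4.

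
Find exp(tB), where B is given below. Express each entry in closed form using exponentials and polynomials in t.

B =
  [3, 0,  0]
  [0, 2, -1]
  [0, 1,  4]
e^{tB} =
  [exp(3*t), 0, 0]
  [0, -t*exp(3*t) + exp(3*t), -t*exp(3*t)]
  [0, t*exp(3*t), t*exp(3*t) + exp(3*t)]

Strategy: write B = P · J · P⁻¹ where J is a Jordan canonical form, so e^{tB} = P · e^{tJ} · P⁻¹, and e^{tJ} can be computed block-by-block.

B has Jordan form
J =
  [3, 1, 0]
  [0, 3, 0]
  [0, 0, 3]
(up to reordering of blocks).

Per-block formulas:
  For a 1×1 block at λ = 3: exp(t · [3]) = [e^(3t)].
  For a 2×2 Jordan block J_2(3): exp(t · J_2(3)) = e^(3t)·(I + t·N), where N is the 2×2 nilpotent shift.

After assembling e^{tJ} and conjugating by P, we get:

e^{tB} =
  [exp(3*t), 0, 0]
  [0, -t*exp(3*t) + exp(3*t), -t*exp(3*t)]
  [0, t*exp(3*t), t*exp(3*t) + exp(3*t)]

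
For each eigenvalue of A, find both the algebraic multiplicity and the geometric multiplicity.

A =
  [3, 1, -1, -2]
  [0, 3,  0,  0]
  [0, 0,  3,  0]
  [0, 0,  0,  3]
λ = 3: alg = 4, geom = 3

Step 1 — factor the characteristic polynomial to read off the algebraic multiplicities:
  χ_A(x) = (x - 3)^4

Step 2 — compute geometric multiplicities via the rank-nullity identity g(λ) = n − rank(A − λI):
  rank(A − (3)·I) = 1, so dim ker(A − (3)·I) = n − 1 = 3

Summary:
  λ = 3: algebraic multiplicity = 4, geometric multiplicity = 3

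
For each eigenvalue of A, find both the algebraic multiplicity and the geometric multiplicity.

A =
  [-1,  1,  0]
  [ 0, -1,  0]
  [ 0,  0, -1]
λ = -1: alg = 3, geom = 2

Step 1 — factor the characteristic polynomial to read off the algebraic multiplicities:
  χ_A(x) = (x + 1)^3

Step 2 — compute geometric multiplicities via the rank-nullity identity g(λ) = n − rank(A − λI):
  rank(A − (-1)·I) = 1, so dim ker(A − (-1)·I) = n − 1 = 2

Summary:
  λ = -1: algebraic multiplicity = 3, geometric multiplicity = 2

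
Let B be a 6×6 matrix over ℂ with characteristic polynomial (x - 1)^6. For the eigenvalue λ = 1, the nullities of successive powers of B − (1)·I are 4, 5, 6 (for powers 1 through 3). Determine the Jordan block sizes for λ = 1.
Block sizes for λ = 1: [3, 1, 1, 1]

From the dimensions of kernels of powers, the number of Jordan blocks of size at least j is d_j − d_{j−1} where d_j = dim ker(N^j) (with d_0 = 0). Computing the differences gives [4, 1, 1].
The number of blocks of size exactly k is (#blocks of size ≥ k) − (#blocks of size ≥ k + 1), so the partition is: 3 block(s) of size 1, 1 block(s) of size 3.
In nonincreasing order the block sizes are [3, 1, 1, 1].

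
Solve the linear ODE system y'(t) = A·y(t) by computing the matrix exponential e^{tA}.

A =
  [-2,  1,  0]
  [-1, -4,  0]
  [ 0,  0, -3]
e^{tA} =
  [t*exp(-3*t) + exp(-3*t), t*exp(-3*t), 0]
  [-t*exp(-3*t), -t*exp(-3*t) + exp(-3*t), 0]
  [0, 0, exp(-3*t)]

Strategy: write A = P · J · P⁻¹ where J is a Jordan canonical form, so e^{tA} = P · e^{tJ} · P⁻¹, and e^{tJ} can be computed block-by-block.

A has Jordan form
J =
  [-3,  1,  0]
  [ 0, -3,  0]
  [ 0,  0, -3]
(up to reordering of blocks).

Per-block formulas:
  For a 2×2 Jordan block J_2(-3): exp(t · J_2(-3)) = e^(-3t)·(I + t·N), where N is the 2×2 nilpotent shift.
  For a 1×1 block at λ = -3: exp(t · [-3]) = [e^(-3t)].

After assembling e^{tJ} and conjugating by P, we get:

e^{tA} =
  [t*exp(-3*t) + exp(-3*t), t*exp(-3*t), 0]
  [-t*exp(-3*t), -t*exp(-3*t) + exp(-3*t), 0]
  [0, 0, exp(-3*t)]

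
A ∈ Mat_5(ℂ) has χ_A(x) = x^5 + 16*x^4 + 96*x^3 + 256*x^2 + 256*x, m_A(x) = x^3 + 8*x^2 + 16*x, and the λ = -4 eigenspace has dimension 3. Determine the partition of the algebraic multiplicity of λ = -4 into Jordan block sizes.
Block sizes for λ = -4: [2, 1, 1]

Step 1 — from the characteristic polynomial, algebraic multiplicity of λ = -4 is 4. From dim ker(A − (-4)·I) = 3, there are exactly 3 Jordan blocks for λ = -4.
Step 2 — from the minimal polynomial, the factor (x + 4)^2 tells us the largest block for λ = -4 has size 2.
Step 3 — with total size 4, 3 blocks, and largest block 2, the block sizes (in nonincreasing order) are [2, 1, 1].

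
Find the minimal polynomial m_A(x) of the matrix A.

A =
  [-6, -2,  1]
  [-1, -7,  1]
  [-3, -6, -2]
x^2 + 10*x + 25

The characteristic polynomial is χ_A(x) = (x + 5)^3, so the eigenvalues are known. The minimal polynomial is
  m_A(x) = Π_λ (x − λ)^{k_λ}
where k_λ is the size of the *largest* Jordan block for λ (equivalently, the smallest k with (A − λI)^k v = 0 for every generalised eigenvector v of λ).

  λ = -5: largest Jordan block has size 2, contributing (x + 5)^2

So m_A(x) = (x + 5)^2 = x^2 + 10*x + 25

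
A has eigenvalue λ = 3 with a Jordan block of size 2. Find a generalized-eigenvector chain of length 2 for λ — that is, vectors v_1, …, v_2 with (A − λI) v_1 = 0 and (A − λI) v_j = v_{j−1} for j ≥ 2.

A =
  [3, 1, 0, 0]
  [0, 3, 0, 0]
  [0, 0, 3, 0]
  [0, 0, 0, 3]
A Jordan chain for λ = 3 of length 2:
v_1 = (1, 0, 0, 0)ᵀ
v_2 = (0, 1, 0, 0)ᵀ

Let N = A − (3)·I. We want v_2 with N^2 v_2 = 0 but N^1 v_2 ≠ 0; then v_{j-1} := N · v_j for j = 2, …, 2.

Pick v_2 = (0, 1, 0, 0)ᵀ.
Then v_1 = N · v_2 = (1, 0, 0, 0)ᵀ.

Sanity check: (A − (3)·I) v_1 = (0, 0, 0, 0)ᵀ = 0. ✓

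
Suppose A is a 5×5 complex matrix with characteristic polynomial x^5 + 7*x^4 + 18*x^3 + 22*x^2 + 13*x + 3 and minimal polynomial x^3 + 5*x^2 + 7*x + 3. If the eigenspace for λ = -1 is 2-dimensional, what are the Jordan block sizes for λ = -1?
Block sizes for λ = -1: [2, 2]

Step 1 — from the characteristic polynomial, algebraic multiplicity of λ = -1 is 4. From dim ker(A − (-1)·I) = 2, there are exactly 2 Jordan blocks for λ = -1.
Step 2 — from the minimal polynomial, the factor (x + 1)^2 tells us the largest block for λ = -1 has size 2.
Step 3 — with total size 4, 2 blocks, and largest block 2, the block sizes (in nonincreasing order) are [2, 2].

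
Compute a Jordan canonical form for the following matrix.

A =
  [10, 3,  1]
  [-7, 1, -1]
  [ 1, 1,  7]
J_3(6)

The characteristic polynomial is
  det(x·I − A) = x^3 - 18*x^2 + 108*x - 216 = (x - 6)^3

Eigenvalues and multiplicities (the geometric multiplicity of λ is n − rank(A − λI), which equals the number of Jordan blocks for λ):
  λ = 6: algebraic multiplicity = 3, geometric multiplicity = 1

Determining the block sizes for each eigenvalue:
  λ = 6: one block (gm = 1), so the single block has size am = 3 → block sizes [3]

Assembling the blocks gives a Jordan form
J =
  [6, 1, 0]
  [0, 6, 1]
  [0, 0, 6]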